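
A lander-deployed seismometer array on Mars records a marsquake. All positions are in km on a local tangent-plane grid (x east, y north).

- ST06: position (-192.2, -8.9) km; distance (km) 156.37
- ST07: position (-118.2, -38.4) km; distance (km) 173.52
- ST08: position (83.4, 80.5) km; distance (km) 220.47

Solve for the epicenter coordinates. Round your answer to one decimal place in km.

x ≈ -130.3 km, y ≈ 134.7 km

Circle about each station: (x + 192.2)² + (y + 8.9)² = 156.37²; (x + 118.2)² + (y + 38.4)² = 173.52²; (x − 83.4)² + (y − 80.5)² = 220.47².
Subtracting the ST06 equation from the ST07 and ST08 equations removes the quadratic terms:
148.0 x − 59.0 y = -27231.86
551.2 x + 178.8 y = -47739.68
Solving the 2×2 system: x ≈ -130.3, y ≈ 134.7 km.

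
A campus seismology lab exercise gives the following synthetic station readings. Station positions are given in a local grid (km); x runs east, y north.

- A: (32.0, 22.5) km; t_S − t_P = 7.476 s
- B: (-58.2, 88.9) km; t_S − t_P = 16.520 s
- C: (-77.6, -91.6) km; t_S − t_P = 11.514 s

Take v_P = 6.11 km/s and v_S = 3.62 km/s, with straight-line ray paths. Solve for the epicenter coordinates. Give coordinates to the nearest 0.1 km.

Distance from S−P lag: d = Δt · v_P v_S / (v_P − v_S) = Δt · (6.11·3.62)/(6.11−3.62) ≈ 8.8828·Δt.
So d_A = 66.41, d_B = 146.74, d_C = 102.28 km.
Circle about each station: (x − 32.0)² + (y − 22.5)² = 66.41²; (x + 58.2)² + (y − 88.9)² = 146.74²; (x + 77.6)² + (y + 91.6)² = 102.28².
Subtracting the A equation from the B and C equations removes the quadratic terms:
-180.4 x + 132.8 y = -7362.14
-219.2 x − 228.2 y = 6831.16
Solving the 2×2 system: x ≈ 11.0, y ≈ -40.5 km.

x ≈ 11.0 km, y ≈ -40.5 km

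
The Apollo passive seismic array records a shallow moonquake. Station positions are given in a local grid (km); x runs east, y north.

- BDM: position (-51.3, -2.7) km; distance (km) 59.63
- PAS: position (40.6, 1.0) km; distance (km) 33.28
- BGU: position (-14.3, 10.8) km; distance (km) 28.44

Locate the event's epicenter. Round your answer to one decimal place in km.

8.2 km east, -6.6 km north

Circle about each station: (x + 51.3)² + (y + 2.7)² = 59.63²; (x − 40.6)² + (y − 1.0)² = 33.28²; (x + 14.3)² + (y − 10.8)² = 28.44².
Subtracting pairs of circle equations eliminates x²+y² and gives linear equations (the radical axes):
183.8 x + 7.4 y = 1458.56
74.0 x + 27.0 y = 429.05
Solving the 2×2 system: x ≈ 8.2, y ≈ -6.6 km.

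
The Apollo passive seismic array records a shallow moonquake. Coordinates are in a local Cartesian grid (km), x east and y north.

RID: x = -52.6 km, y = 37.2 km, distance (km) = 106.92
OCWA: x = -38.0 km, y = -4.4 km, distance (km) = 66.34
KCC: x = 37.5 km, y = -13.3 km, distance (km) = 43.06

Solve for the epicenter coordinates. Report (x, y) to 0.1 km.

Circle about each station: (x + 52.6)² + (y − 37.2)² = 106.92²; (x + 38.0)² + (y + 4.4)² = 66.34²; (x − 37.5)² + (y + 13.3)² = 43.06².
Subtracting the RID equation from the OCWA and KCC equations removes the quadratic terms:
29.2 x − 83.2 y = 4343.65
180.2 x − 101.0 y = 7010.26
Solving the 2×2 system: x ≈ 12.0, y ≈ -48.0 km.

12.0 km east, -48.0 km north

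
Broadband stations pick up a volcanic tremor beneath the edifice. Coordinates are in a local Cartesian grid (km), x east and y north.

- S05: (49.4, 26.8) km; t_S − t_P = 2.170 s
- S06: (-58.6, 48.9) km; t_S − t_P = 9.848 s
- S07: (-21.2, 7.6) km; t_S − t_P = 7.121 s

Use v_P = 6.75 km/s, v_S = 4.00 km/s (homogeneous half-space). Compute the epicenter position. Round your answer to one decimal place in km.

x ≈ 38.0 km, y ≈ 44.8 km

Distance from S−P lag: d = Δt · v_P v_S / (v_P − v_S) = Δt · (6.75·4.00)/(6.75−4.00) ≈ 9.8182·Δt.
So d_S05 = 21.31, d_S06 = 96.69, d_S07 = 69.92 km.
Circle about each station: (x − 49.4)² + (y − 26.8)² = 21.31²; (x + 58.6)² + (y − 48.9)² = 96.69²; (x + 21.2)² + (y − 7.6)² = 69.92².
Subtracting pairs of circle equations eliminates x²+y² and gives linear equations (the radical axes):
-216.0 x + 44.2 y = -6228.27
-141.2 x − 38.4 y = -7086.09
Solving the 2×2 system: x ≈ 38.0, y ≈ 44.8 km.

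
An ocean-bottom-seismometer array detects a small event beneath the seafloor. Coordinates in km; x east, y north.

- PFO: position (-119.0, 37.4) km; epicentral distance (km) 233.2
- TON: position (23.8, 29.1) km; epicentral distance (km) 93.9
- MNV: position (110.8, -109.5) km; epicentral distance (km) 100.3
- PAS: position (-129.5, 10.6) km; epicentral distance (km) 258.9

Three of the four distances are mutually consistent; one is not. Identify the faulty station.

PAS

Solve using three stations at a time. Using PFO, TON, MNV (subtract circle equations pairwise → linear system) gives (x, y) ≈ (109.5, -9.2).
Distances from that point to each station vs reported:
  PFO: calculated 233.2 vs reported 233.2 → residual 0.0 km
  TON: calculated 93.9 vs reported 93.9 → residual 0.0 km
  MNV: calculated 100.3 vs reported 100.3 → residual 0.0 km
  PAS: calculated 239.8 vs reported 258.9 → residual 19.1 km
PFO, TON, MNV are mutually consistent (residuals ≈ 0); PAS is off by 19.1 km.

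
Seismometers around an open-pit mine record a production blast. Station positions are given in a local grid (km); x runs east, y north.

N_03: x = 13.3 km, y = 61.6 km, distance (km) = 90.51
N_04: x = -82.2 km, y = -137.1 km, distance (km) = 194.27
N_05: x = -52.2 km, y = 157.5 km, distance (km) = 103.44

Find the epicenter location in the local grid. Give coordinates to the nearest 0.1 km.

x ≈ -77.1 km, y ≈ 57.1 km

Circle about each station: (x − 13.3)² + (y − 61.6)² = 90.51²; (x + 82.2)² + (y + 137.1)² = 194.27²; (x + 52.2)² + (y − 157.5)² = 103.44².
Subtracting the N_03 equation from the N_04 and N_05 equations removes the quadratic terms:
-191.0 x − 397.4 y = -7966.97
-131.0 x + 191.8 y = 21051.87
Solving the 2×2 system: x ≈ -77.1, y ≈ 57.1 km.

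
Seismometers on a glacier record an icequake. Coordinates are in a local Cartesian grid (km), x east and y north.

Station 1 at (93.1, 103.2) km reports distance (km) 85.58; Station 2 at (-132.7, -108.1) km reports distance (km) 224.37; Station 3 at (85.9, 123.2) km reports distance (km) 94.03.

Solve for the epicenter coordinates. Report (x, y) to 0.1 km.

Circle about each station: (x − 93.1)² + (y − 103.2)² = 85.58²; (x + 132.7)² + (y + 108.1)² = 224.37²; (x − 85.9)² + (y − 123.2)² = 94.03².
Subtracting pairs of circle equations eliminates x²+y² and gives linear equations (the radical axes):
-451.6 x − 422.6 y = -33040.91
-14.4 x + 40.0 y = 1721.50
Solving the 2×2 system: x ≈ 24.6, y ≈ 51.9 km.

24.6 km east, 51.9 km north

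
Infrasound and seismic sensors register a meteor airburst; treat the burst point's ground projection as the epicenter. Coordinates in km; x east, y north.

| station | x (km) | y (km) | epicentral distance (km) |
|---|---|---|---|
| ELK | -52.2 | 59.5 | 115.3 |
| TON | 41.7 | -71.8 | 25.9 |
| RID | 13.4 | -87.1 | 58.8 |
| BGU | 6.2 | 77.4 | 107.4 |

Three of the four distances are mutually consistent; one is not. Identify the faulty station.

TON

Solve using three stations at a time. Using ELK, RID, BGU (subtract circle equations pairwise → linear system) gives (x, y) ≈ (21.9, -28.9).
Distances from that point to each station vs reported:
  ELK: calculated 115.3 vs reported 115.3 → residual 0.0 km
  TON: calculated 47.3 vs reported 25.9 → residual 21.4 km
  RID: calculated 58.8 vs reported 58.8 → residual 0.0 km
  BGU: calculated 107.4 vs reported 107.4 → residual 0.0 km
ELK, RID, BGU are mutually consistent (residuals ≈ 0); TON is off by 21.4 km.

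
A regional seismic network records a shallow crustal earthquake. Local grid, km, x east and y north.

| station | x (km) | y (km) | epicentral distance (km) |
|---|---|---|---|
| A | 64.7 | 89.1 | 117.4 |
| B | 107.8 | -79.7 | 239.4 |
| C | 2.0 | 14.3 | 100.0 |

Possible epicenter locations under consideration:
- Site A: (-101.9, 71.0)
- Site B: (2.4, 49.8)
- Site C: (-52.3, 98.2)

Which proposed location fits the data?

For each candidate, compare |candidate − station| to the reported distance:
Site A: residuals A 50.2, B 18.8, C 18.4 → max 50.2 km
Site B: residuals A 43.7, B 72.4, C 64.5 → max 72.4 km
Site C: residuals A 0.0, B 0.1, C 0.1 → max 0.1 km
Only Site C has all residuals ≈ 0.

Site C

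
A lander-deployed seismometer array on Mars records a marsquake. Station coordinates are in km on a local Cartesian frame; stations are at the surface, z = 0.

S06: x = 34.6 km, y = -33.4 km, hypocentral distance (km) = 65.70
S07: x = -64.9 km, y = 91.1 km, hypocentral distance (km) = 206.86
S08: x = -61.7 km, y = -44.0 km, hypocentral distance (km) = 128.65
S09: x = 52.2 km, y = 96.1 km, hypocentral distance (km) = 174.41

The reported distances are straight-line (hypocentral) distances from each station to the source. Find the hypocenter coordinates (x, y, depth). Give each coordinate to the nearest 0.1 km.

x ≈ 53.5 km, y ≈ -70.8 km, depth ≈ 50.6 km

Each station gives a sphere (x−x_i)² + (y−y_i)² + z² = d_i² (stations at z=0).
Subtracting the S06 sphere from S07 and S08: z² cancels, leaving linear equations in x and y:
-199.0 x + 249.0 y = -28276.07
-192.6 x − 21.2 y = -8804.16
Solving: x ≈ 53.505, y ≈ -70.797 km (keep extra digits for the depth step; rounded: 53.5, -70.8).
Then from the S06 sphere: z² = 65.70² − (x − 34.6)² − (y + 33.4)² with x = 53.505, y = -70.797, so z ≈ 50.602 ≈ 50.6 km.
Check against S09 (with the unrounded solution): distance 174.40 ≈ 174.41 km. ✓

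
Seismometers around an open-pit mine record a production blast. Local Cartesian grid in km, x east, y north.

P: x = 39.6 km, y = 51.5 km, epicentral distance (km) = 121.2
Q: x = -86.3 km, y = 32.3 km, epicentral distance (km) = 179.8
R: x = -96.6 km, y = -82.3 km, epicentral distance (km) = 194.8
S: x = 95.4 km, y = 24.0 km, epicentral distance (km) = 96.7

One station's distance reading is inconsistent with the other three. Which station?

R

Solve using three stations at a time. Using P, Q, S (subtract circle equations pairwise → linear system) gives (x, y) ≈ (63.4, -67.6).
Distances from that point to each station vs reported:
  P: calculated 121.5 vs reported 121.2 → residual 0.3 km
  Q: calculated 180.0 vs reported 179.8 → residual 0.2 km
  R: calculated 160.7 vs reported 194.8 → residual 34.1 km
  S: calculated 97.1 vs reported 96.7 → residual 0.4 km
P, Q, S are mutually consistent (residuals ≈ 0); R is off by 34.1 km.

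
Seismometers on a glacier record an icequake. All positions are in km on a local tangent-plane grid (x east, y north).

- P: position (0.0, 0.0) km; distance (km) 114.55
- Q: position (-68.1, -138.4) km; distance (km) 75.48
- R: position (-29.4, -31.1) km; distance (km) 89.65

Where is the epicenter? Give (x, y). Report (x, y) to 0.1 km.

Circle about each station: x² + y² = 114.55²; (x + 68.1)² + (y + 138.4)² = 75.48²; (x + 29.4)² + (y + 31.1)² = 89.65².
Subtracting the P equation from the Q and R equations removes the quadratic terms:
-136.2 x − 276.8 y = 31216.64
-58.8 x − 62.2 y = 6916.15
Solving the 2×2 system: x ≈ 3.5, y ≈ -114.5 km.

3.5 km east, -114.5 km north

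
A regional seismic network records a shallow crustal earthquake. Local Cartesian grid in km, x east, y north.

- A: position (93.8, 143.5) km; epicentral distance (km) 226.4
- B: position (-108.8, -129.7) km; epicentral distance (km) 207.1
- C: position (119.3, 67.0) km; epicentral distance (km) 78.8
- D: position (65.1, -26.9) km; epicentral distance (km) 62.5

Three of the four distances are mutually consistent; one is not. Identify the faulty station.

C

Solve using three stations at a time. Using A, B, D (subtract circle equations pairwise → linear system) gives (x, y) ≈ (93.0, -82.9).
Distances from that point to each station vs reported:
  A: calculated 226.4 vs reported 226.4 → residual 0.0 km
  B: calculated 207.1 vs reported 207.1 → residual 0.0 km
  C: calculated 152.2 vs reported 78.8 → residual 73.4 km
  D: calculated 62.6 vs reported 62.5 → residual 0.1 km
A, B, D are mutually consistent (residuals ≈ 0); C is off by 73.4 km.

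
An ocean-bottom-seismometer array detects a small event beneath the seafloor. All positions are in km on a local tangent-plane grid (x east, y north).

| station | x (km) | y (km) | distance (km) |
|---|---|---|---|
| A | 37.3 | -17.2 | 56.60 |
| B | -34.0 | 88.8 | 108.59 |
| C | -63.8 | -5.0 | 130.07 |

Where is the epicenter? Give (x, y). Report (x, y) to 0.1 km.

x ≈ 60.1 km, y ≈ 34.6 km

Circle about each station: (x − 37.3)² + (y + 17.2)² = 56.60²; (x + 34.0)² + (y − 88.8)² = 108.59²; (x + 63.8)² + (y + 5.0)² = 130.07².
Subtracting the A equation from the B and C equations removes the quadratic terms:
-142.6 x + 212.0 y = -1233.92
-202.2 x + 24.4 y = -11306.33
Solving the 2×2 system: x ≈ 60.1, y ≈ 34.6 km.
Check against A (with the unrounded x, y): √((x − 37.3)²+(y + 17.2)²) = 56.59 ≈ 56.60 km. ✓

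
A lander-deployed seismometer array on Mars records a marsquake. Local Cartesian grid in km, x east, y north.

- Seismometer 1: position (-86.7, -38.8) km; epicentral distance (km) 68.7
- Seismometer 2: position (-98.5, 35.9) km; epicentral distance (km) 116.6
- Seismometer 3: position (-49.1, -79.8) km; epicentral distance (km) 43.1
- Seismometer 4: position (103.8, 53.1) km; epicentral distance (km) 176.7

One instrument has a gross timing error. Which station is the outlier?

Seismometer 4

Solve using three stations at a time. Using Seismometer 1, Seismometer 2, Seismometer 3 (subtract circle equations pairwise → linear system) gives (x, y) ≈ (-18.8, -49.2).
Distances from that point to each station vs reported:
  Seismometer 1: calculated 68.7 vs reported 68.7 → residual 0.0 km
  Seismometer 2: calculated 116.6 vs reported 116.6 → residual 0.0 km
  Seismometer 3: calculated 43.0 vs reported 43.1 → residual 0.1 km
  Seismometer 4: calculated 159.7 vs reported 176.7 → residual 17.0 km
Seismometer 1, Seismometer 2, Seismometer 3 are mutually consistent (residuals ≈ 0); Seismometer 4 is off by 17.0 km.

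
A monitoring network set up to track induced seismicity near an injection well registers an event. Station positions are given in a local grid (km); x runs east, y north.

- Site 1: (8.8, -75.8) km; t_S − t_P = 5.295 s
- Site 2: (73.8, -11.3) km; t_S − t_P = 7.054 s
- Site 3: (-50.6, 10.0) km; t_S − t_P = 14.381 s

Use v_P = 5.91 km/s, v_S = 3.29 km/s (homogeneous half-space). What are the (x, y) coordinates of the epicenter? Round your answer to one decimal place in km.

38.0 km east, -49.5 km north

Distance from S−P lag: d = Δt · v_P v_S / (v_P − v_S) = Δt · (5.91·3.29)/(5.91−3.29) ≈ 7.4213·Δt.
So d_Site 1 = 39.30, d_Site 2 = 52.35, d_Site 3 = 106.73 km.
Circle about each station: (x − 8.8)² + (y + 75.8)² = 39.30²; (x − 73.8)² + (y + 11.3)² = 52.35²; (x + 50.6)² + (y − 10.0)² = 106.73².
Subtracting the Site 1 equation from the Site 2 and Site 3 equations removes the quadratic terms:
130.0 x + 129.0 y = -1444.98
-118.8 x + 171.6 y = -13009.52
Solving the 2×2 system: x ≈ 38.0, y ≈ -49.5 km.
Check against Site 1 (with the unrounded x, y): √((x − 8.8)²+(y + 75.8)²) = 39.30 ≈ 39.30 km. ✓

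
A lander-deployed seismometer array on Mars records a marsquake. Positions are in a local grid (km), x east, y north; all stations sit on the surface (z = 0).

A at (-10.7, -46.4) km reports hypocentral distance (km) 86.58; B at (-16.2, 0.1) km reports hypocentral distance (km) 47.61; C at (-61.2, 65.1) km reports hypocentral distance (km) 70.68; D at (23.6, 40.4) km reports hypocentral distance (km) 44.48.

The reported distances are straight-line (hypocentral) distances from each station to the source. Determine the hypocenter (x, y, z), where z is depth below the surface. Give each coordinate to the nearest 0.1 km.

(-6.5, 33.9, 32.1)

Each station gives a sphere (x−x_i)² + (y−y_i)² + z² = d_i² (stations at z=0).
Subtracting the A sphere from B and C: z² cancels, leaving linear equations in x and y:
-11.0 x + 93.0 y = 3224.38
-101.0 x + 223.0 y = 8216.43
Solving: x ≈ -6.497, y ≈ 33.902 km (keep extra digits for the depth step; rounded: -6.5, 33.9).
Then from the A sphere: z² = 86.58² − (x + 10.7)² − (y + 46.4)² with x = -6.497, y = 33.902, so z ≈ 32.094 ≈ 32.1 km.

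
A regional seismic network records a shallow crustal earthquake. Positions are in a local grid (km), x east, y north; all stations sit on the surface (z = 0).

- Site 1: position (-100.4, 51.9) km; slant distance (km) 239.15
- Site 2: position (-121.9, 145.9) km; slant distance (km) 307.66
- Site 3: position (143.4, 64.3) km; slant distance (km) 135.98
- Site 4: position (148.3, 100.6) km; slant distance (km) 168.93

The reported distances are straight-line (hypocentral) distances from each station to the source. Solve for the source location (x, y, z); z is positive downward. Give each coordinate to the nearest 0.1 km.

Each station gives a sphere (x−x_i)² + (y−y_i)² + z² = d_i² (stations at z=0).
Subtracting the Site 1 sphere from Site 2 and Site 3: z² cancels, leaving linear equations in x and y:
-43.0 x + 188.0 y = -14089.30
487.6 x + 24.8 y = 50626.44
Solving: x ≈ 106.402, y ≈ -50.607 km (keep extra digits for the depth step; rounded: 106.4, -50.6).
Then from the Site 1 sphere: z² = 239.15² − (x + 100.4)² − (y − 51.9)² with x = 106.402, y = -50.607, so z ≈ 62.594 ≈ 62.6 km.

(106.4, -50.6, 62.6)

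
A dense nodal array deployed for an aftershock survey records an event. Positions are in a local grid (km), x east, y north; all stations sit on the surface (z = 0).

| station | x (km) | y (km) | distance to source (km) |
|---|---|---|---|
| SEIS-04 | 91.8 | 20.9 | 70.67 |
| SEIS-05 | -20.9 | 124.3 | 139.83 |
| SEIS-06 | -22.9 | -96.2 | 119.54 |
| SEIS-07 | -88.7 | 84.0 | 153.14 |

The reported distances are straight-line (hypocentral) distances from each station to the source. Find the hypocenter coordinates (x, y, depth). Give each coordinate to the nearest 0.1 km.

Each station gives a sphere (x−x_i)² + (y−y_i)² + z² = d_i² (stations at z=0).
Subtracting the SEIS-04 sphere from SEIS-05 and SEIS-06: z² cancels, leaving linear equations in x and y:
-225.4 x + 206.8 y = -7534.93
-229.4 x − 234.2 y = -8380.76
Solving: x ≈ 34.898, y ≈ 1.601 km (keep extra digits for the depth step; rounded: 34.9, 1.6).
Then from the SEIS-04 sphere: z² = 70.67² − (x − 91.8)² − (y − 20.9)² with x = 34.898, y = 1.601, so z ≈ 37.202 ≈ 37.2 km.

(34.9, 1.6, 37.2)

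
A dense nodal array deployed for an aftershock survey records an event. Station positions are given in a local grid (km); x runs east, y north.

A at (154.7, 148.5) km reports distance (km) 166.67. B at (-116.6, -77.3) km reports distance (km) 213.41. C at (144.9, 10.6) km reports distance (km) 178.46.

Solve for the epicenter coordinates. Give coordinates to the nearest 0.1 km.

Circle about each station: (x − 154.7)² + (y − 148.5)² = 166.67²; (x + 116.6)² + (y + 77.3)² = 213.41²; (x − 144.9)² + (y − 10.6)² = 178.46².
Subtracting the A equation from the B and C equations removes the quadratic terms:
-542.6 x − 451.6 y = -44178.43
-19.6 x − 275.8 y = -28945.05
Solving the 2×2 system: x ≈ -6.3, y ≈ 105.4 km.

-6.3 km east, 105.4 km north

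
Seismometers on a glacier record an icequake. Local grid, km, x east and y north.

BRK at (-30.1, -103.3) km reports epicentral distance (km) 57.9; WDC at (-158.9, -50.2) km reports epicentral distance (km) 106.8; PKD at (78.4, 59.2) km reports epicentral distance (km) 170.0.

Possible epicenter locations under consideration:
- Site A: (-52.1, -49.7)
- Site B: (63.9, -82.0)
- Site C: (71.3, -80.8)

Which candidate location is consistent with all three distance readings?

For each candidate, compare |candidate − station| to the reported distance:
Site A: residuals BRK 0.0, WDC 0.0, PKD 0.0 → max 0.0 km
Site B: residuals BRK 38.5, WDC 118.3, PKD 28.1 → max 118.3 km
Site C: residuals BRK 46.0, WDC 125.4, PKD 29.8 → max 125.4 km
Only Site A has all residuals ≈ 0.

Site A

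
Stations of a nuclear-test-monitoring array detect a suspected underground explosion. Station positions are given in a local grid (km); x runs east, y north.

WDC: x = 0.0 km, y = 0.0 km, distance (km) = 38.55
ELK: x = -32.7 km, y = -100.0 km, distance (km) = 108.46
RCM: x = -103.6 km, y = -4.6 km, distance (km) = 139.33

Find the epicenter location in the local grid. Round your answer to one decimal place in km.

Circle about each station: x² + y² = 38.55²; (x + 32.7)² + (y + 100.0)² = 108.46²; (x + 103.6)² + (y + 4.6)² = 139.33².
Subtracting the WDC equation from the ELK and RCM equations removes the quadratic terms:
-65.4 x − 200.0 y = 791.82
-207.2 x − 9.2 y = -7172.63
Solving the 2×2 system: x ≈ 35.3, y ≈ -15.5 km.
Check against WDC (with the unrounded x, y): √(x²+y²) = 38.56 ≈ 38.55 km. ✓

x ≈ 35.3 km, y ≈ -15.5 km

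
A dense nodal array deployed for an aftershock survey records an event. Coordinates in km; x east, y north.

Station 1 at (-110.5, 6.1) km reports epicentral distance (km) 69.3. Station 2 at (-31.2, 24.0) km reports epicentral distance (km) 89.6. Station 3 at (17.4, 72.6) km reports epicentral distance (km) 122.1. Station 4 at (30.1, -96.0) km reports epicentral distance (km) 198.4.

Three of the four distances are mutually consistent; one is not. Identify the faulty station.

Station 4

Solve using three stations at a time. Using Station 1, Station 2, Station 3 (subtract circle equations pairwise → linear system) gives (x, y) ≈ (-104.8, 75.4).
Distances from that point to each station vs reported:
  Station 1: calculated 69.6 vs reported 69.3 → residual 0.3 km
  Station 2: calculated 89.8 vs reported 89.6 → residual 0.2 km
  Station 3: calculated 122.3 vs reported 122.1 → residual 0.2 km
  Station 4: calculated 218.2 vs reported 198.4 → residual 19.8 km
Station 1, Station 2, Station 3 are mutually consistent (residuals ≈ 0); Station 4 is off by 19.8 km.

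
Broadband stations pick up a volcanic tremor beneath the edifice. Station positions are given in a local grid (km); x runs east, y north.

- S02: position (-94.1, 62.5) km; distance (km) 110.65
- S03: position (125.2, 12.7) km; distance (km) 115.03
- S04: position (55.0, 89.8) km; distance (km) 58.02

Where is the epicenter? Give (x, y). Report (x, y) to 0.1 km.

15.5 km east, 47.3 km north

Circle about each station: (x + 94.1)² + (y − 62.5)² = 110.65²; (x − 125.2)² + (y − 12.7)² = 115.03²; (x − 55.0)² + (y − 89.8)² = 58.02².
Subtracting pairs of circle equations eliminates x²+y² and gives linear equations (the radical axes):
438.6 x − 99.6 y = 2086.79
298.2 x + 54.6 y = 7205.08
Solving the 2×2 system: x ≈ 15.5, y ≈ 47.3 km.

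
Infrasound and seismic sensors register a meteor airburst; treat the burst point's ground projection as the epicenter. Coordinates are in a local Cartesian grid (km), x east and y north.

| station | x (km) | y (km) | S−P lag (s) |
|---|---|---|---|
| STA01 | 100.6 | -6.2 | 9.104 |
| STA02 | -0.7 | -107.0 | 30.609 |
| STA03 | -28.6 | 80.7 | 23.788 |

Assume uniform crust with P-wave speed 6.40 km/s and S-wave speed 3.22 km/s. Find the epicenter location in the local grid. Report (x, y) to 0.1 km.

x ≈ 122.2 km, y ≈ 48.7 km

Distance from S−P lag: d = Δt · v_P v_S / (v_P − v_S) = Δt · (6.40·3.22)/(6.40−3.22) ≈ 6.4805·Δt.
So d_STA01 = 59.00, d_STA02 = 198.36, d_STA03 = 154.16 km.
Circle about each station: (x − 100.6)² + (y + 6.2)² = 59.00²; (x + 0.7)² + (y + 107.0)² = 198.36²; (x + 28.6)² + (y − 80.7)² = 154.16².
Subtracting the STA01 equation from the STA02 and STA03 equations removes the quadratic terms:
-202.6 x − 201.6 y = -34575.00
-258.4 x + 173.8 y = -23112.66
Solving the 2×2 system: x ≈ 122.2, y ≈ 48.7 km.
Check against STA01 (with the unrounded x, y): √((x − 100.6)²+(y + 6.2)²) = 58.99 ≈ 59.00 km. ✓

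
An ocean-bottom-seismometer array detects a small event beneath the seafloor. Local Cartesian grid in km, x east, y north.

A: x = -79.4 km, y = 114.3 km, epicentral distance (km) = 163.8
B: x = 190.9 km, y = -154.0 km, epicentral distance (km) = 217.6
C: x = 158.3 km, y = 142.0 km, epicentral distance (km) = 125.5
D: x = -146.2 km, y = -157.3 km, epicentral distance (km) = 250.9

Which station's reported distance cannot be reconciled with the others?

Solve using three stations at a time. Using A, B, D (subtract circle equations pairwise → linear system) gives (x, y) ≈ (43.9, 6.5).
Distances from that point to each station vs reported:
  A: calculated 163.8 vs reported 163.8 → residual 0.0 km
  B: calculated 217.6 vs reported 217.6 → residual 0.0 km
  C: calculated 177.4 vs reported 125.5 → residual 51.9 km
  D: calculated 250.9 vs reported 250.9 → residual 0.0 km
A, B, D are mutually consistent (residuals ≈ 0); C is off by 51.9 km.

C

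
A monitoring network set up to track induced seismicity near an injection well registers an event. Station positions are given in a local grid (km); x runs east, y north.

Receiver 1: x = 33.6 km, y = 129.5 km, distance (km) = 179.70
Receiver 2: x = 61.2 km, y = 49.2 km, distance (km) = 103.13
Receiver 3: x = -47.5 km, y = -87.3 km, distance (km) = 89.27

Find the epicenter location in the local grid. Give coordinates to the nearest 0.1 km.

x ≈ 33.7 km, y ≈ -50.2 km

Circle about each station: (x − 33.6)² + (y − 129.5)² = 179.70²; (x − 61.2)² + (y − 49.2)² = 103.13²; (x + 47.5)² + (y + 87.3)² = 89.27².
Subtracting pairs of circle equations eliminates x²+y² and gives linear equations (the radical axes):
55.2 x − 160.6 y = 9923.16
-162.2 x − 433.6 y = 16301.29
Solving the 2×2 system: x ≈ 33.7, y ≈ -50.2 km.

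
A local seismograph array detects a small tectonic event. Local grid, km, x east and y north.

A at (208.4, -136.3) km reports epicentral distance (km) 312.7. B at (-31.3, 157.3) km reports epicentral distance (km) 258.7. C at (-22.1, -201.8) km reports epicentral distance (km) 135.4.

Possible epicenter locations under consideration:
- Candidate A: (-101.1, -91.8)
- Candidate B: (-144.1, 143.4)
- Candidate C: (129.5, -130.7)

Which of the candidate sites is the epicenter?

For each candidate, compare |candidate − station| to the reported distance:
Candidate A: residuals A 0.0, B 0.0, C 0.0 → max 0.0 km
Candidate B: residuals A 137.3, B 145.0, C 230.7 → max 230.7 km
Candidate C: residuals A 233.6, B 71.1, C 32.0 → max 233.6 km
Only Candidate A has all residuals ≈ 0.

Candidate A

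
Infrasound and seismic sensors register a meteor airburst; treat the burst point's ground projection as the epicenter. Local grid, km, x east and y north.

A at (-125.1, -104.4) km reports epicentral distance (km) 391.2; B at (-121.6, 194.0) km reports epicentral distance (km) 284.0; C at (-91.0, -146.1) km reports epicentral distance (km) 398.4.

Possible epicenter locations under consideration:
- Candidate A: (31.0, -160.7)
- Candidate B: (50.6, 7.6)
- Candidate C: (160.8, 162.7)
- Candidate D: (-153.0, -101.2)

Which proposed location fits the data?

For each candidate, compare |candidate − station| to the reported distance:
Candidate A: residuals A 225.3, B 102.1, C 275.5 → max 275.5 km
Candidate B: residuals A 182.8, B 30.2, C 189.4 → max 189.4 km
Candidate C: residuals A 0.1, B 0.1, C 0.0 → max 0.1 km
Candidate D: residuals A 363.1, B 12.9, C 321.8 → max 363.1 km
Only Candidate C has all residuals ≈ 0.

Candidate C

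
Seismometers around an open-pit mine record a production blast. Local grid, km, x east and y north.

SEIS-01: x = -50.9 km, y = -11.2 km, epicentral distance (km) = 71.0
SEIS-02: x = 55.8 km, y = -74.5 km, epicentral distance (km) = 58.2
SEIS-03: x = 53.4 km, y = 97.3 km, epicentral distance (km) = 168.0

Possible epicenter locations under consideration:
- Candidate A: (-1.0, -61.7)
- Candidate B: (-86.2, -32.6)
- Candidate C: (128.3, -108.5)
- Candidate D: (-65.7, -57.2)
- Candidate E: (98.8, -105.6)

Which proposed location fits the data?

For each candidate, compare |candidate − station| to the reported distance:
Candidate A: residuals SEIS-01 0.0, SEIS-02 0.0, SEIS-03 0.0 → max 0.0 km
Candidate B: residuals SEIS-01 29.7, SEIS-02 89.9, SEIS-03 22.7 → max 89.9 km
Candidate C: residuals SEIS-01 132.9, SEIS-02 21.9, SEIS-03 51.0 → max 132.9 km
Candidate D: residuals SEIS-01 22.7, SEIS-02 64.5, SEIS-03 27.1 → max 64.5 km
Candidate E: residuals SEIS-01 106.0, SEIS-02 5.1, SEIS-03 39.9 → max 106.0 km
Only Candidate A has all residuals ≈ 0.

Candidate A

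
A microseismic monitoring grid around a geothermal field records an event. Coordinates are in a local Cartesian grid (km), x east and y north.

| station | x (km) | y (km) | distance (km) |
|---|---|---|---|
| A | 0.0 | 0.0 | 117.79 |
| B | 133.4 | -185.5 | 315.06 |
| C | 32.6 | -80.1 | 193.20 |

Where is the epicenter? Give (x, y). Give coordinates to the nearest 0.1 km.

(32.9, 113.1)

Circle about each station: x² + y² = 117.79²; (x − 133.4)² + (y + 185.5)² = 315.06²; (x − 32.6)² + (y + 80.1)² = 193.20².
Subtracting the A equation from the B and C equations removes the quadratic terms:
266.8 x − 371.0 y = -33182.51
65.2 x − 160.2 y = -15972.99
Solving the 2×2 system: x ≈ 32.9, y ≈ 113.1 km.
Check against A (with the unrounded x, y): √(x²+y²) = 117.78 ≈ 117.79 km. ✓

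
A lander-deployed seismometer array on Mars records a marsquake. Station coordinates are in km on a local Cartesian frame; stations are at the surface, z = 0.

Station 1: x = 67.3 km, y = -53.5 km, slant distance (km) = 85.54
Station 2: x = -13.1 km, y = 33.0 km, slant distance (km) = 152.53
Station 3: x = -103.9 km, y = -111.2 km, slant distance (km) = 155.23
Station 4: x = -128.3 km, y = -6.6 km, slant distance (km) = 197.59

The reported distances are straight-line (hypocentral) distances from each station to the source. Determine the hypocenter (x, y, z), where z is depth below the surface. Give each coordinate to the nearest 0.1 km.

Each station gives a sphere (x−x_i)² + (y−y_i)² + z² = d_i² (stations at z=0).
Subtracting the Station 1 sphere from Station 2 and Station 3: z² cancels, leaving linear equations in x and y:
-160.8 x + 173.0 y = -22079.24
-342.4 x − 115.4 y = -1010.15
Solving: x ≈ 35.000, y ≈ -95.094 km (keep extra digits for the depth step; rounded: 35.0, -95.1).
Then from the Station 1 sphere: z² = 85.54² − (x − 67.3)² − (y + 53.5)² with x = 35.000, y = -95.094, so z ≈ 67.407 ≈ 67.4 km.

x ≈ 35.0 km, y ≈ -95.1 km, depth ≈ 67.4 km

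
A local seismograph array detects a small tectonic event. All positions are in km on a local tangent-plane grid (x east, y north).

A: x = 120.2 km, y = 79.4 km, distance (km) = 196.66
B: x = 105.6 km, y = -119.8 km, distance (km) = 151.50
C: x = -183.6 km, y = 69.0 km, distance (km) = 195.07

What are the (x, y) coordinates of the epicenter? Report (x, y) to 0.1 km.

(-28.5, -49.3)

Circle about each station: (x − 120.2)² + (y − 79.4)² = 196.66²; (x − 105.6)² + (y + 119.8)² = 151.50²; (x + 183.6)² + (y − 69.0)² = 195.07².
Subtracting pairs of circle equations eliminates x²+y² and gives linear equations (the radical axes):
-29.2 x − 398.4 y = 20473.91
-607.6 x − 20.8 y = 18340.41
Solving the 2×2 system: x ≈ -28.5, y ≈ -49.3 km.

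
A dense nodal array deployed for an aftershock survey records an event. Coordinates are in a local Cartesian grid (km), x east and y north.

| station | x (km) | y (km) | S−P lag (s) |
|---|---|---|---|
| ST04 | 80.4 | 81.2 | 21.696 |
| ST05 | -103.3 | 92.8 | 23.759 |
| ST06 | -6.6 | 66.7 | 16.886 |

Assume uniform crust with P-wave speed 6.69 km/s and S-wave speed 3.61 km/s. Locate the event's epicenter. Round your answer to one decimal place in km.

Distance from S−P lag: d = Δt · v_P v_S / (v_P − v_S) = Δt · (6.69·3.61)/(6.69−3.61) ≈ 7.8412·Δt.
So d_ST04 = 170.12, d_ST05 = 186.30, d_ST06 = 132.41 km.
Circle about each station: (x − 80.4)² + (y − 81.2)² = 170.12²; (x + 103.3)² + (y − 92.8)² = 186.30²; (x + 6.6)² + (y − 66.7)² = 132.41².
Subtracting the ST04 equation from the ST05 and ST06 equations removes the quadratic terms:
-367.4 x + 23.2 y = 458.25
-174.0 x − 29.0 y = 2843.26
Solving the 2×2 system: x ≈ -5.4, y ≈ -65.7 km.
Check against ST04 (with the unrounded x, y): √((x − 80.4)²+(y − 81.2)²) = 170.10 ≈ 170.12 km. ✓

x ≈ -5.4 km, y ≈ -65.7 km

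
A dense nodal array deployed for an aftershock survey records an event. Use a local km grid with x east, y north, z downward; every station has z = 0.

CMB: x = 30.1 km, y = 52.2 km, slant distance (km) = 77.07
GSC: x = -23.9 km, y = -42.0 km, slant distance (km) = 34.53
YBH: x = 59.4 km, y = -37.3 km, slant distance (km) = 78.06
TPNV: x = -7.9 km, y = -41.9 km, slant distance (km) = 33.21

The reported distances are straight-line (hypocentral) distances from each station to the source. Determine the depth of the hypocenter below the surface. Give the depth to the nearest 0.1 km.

Each station gives a sphere (x−x_i)² + (y−y_i)² + z² = d_i² (stations at z=0).
Subtracting the CMB sphere from GSC and YBH: z² cancels, leaving linear equations in x and y:
-108.0 x − 188.4 y = 3451.82
58.6 x − 179.0 y = 1135.22
Solving: x ≈ -13.302, y ≈ -10.697 km (keep extra digits for the depth step; rounded: -13.3, -10.7).
Then from the CMB sphere: z² = 77.07² − (x − 30.1)² − (y − 52.2)² with x = -13.302, y = -10.697, so z ≈ 10.001 ≈ 10.0 km.

10.0 km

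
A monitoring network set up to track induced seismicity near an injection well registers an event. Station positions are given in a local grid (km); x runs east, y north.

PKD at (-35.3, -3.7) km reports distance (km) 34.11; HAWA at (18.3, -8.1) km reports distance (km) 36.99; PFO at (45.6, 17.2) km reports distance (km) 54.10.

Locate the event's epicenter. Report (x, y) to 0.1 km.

x ≈ -8.5 km, y ≈ 17.4 km

Circle about each station: (x + 35.3)² + (y + 3.7)² = 34.11²; (x − 18.3)² + (y + 8.1)² = 36.99²; (x − 45.6)² + (y − 17.2)² = 54.10².
Subtracting the PKD equation from the HAWA and PFO equations removes the quadratic terms:
107.2 x − 8.8 y = -1064.05
161.8 x + 41.8 y = -647.90
Solving the 2×2 system: x ≈ -8.5, y ≈ 17.4 km.
Check against PKD (with the unrounded x, y): √((x + 35.3)²+(y + 3.7)²) = 34.11 ≈ 34.11 km. ✓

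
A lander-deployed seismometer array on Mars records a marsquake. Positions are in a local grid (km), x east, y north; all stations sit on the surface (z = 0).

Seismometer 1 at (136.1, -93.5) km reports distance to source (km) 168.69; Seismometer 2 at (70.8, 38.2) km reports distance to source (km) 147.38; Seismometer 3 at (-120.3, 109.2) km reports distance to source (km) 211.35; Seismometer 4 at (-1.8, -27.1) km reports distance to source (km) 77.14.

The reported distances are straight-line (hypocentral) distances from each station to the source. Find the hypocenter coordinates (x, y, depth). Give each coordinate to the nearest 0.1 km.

Each station gives a sphere (x−x_i)² + (y−y_i)² + z² = d_i² (stations at z=0).
Subtracting the Seismometer 1 sphere from Seismometer 2 and Seismometer 3: z² cancels, leaving linear equations in x and y:
-130.6 x + 263.4 y = -14058.13
-512.8 x + 405.4 y = -17081.24
Solving: x ≈ -14.611, y ≈ -60.616 km (keep extra digits for the depth step; rounded: -14.6, -60.6).
Then from the Seismometer 1 sphere: z² = 168.69² − (x − 136.1)² − (y + 93.5)² with x = -14.611, y = -60.616, so z ≈ 68.273 ≈ 68.3 km.

x ≈ -14.6 km, y ≈ -60.6 km, depth ≈ 68.3 km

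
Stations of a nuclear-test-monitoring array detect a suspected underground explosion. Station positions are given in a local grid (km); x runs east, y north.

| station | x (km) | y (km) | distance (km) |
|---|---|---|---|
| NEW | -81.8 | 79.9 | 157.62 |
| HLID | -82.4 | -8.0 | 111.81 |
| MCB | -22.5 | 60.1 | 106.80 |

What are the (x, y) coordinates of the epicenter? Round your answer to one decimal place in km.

Circle about each station: (x + 81.8)² + (y − 79.9)² = 157.62²; (x + 82.4)² + (y + 8.0)² = 111.81²; (x + 22.5)² + (y − 60.1)² = 106.80².
Subtracting pairs of circle equations eliminates x²+y² and gives linear equations (the radical axes):
-1.2 x − 175.8 y = 6121.10
118.6 x − 39.6 y = 4480.83
Solving the 2×2 system: x ≈ 26.1, y ≈ -35.0 km.

x ≈ 26.1 km, y ≈ -35.0 km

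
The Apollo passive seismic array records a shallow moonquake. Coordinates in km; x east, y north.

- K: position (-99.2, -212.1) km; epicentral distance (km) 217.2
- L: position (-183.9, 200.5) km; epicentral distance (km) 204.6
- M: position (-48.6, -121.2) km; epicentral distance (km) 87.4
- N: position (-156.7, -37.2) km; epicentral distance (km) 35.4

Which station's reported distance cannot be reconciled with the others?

Solve using three stations at a time. Using K, L, N (subtract circle equations pairwise → linear system) gives (x, y) ≈ (-153.9, -1.9).
Distances from that point to each station vs reported:
  K: calculated 217.2 vs reported 217.2 → residual 0.0 km
  L: calculated 204.6 vs reported 204.6 → residual 0.0 km
  M: calculated 159.1 vs reported 87.4 → residual 71.7 km
  N: calculated 35.4 vs reported 35.4 → residual 0.0 km
K, L, N are mutually consistent (residuals ≈ 0); M is off by 71.7 km.

M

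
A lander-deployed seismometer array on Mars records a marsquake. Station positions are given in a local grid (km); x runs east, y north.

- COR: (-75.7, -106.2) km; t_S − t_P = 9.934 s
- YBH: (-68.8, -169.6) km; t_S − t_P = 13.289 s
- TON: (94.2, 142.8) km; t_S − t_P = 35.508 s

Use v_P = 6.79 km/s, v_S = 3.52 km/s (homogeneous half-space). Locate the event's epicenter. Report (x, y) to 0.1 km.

(-3.6, -97.6)

Distance from S−P lag: d = Δt · v_P v_S / (v_P − v_S) = Δt · (6.79·3.52)/(6.79−3.52) ≈ 7.3091·Δt.
So d_COR = 72.61, d_YBH = 97.13, d_TON = 259.53 km.
Circle about each station: (x + 75.7)² + (y + 106.2)² = 72.61²; (x + 68.8)² + (y + 169.6)² = 97.13²; (x − 94.2)² + (y − 142.8)² = 259.53².
Subtracting the COR equation from the YBH and TON equations removes the quadratic terms:
13.8 x − 126.8 y = 12326.65
339.8 x + 498.0 y = -49827.06
Solving the 2×2 system: x ≈ -3.6, y ≈ -97.6 km.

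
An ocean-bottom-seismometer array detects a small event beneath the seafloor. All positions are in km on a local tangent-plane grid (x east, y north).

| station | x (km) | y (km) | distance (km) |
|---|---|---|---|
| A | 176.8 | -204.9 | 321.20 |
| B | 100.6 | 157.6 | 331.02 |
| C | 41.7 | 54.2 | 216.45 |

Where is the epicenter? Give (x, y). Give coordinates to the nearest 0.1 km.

Circle about each station: (x − 176.8)² + (y + 204.9)² = 321.20²; (x − 100.6)² + (y − 157.6)² = 331.02²; (x − 41.7)² + (y − 54.2)² = 216.45².
Subtracting pairs of circle equations eliminates x²+y² and gives linear equations (the radical axes):
-152.4 x + 725.0 y = -44688.93
-270.2 x + 518.2 y = -12246.88
Solving the 2×2 system: x ≈ -122.1, y ≈ -87.3 km.

-122.1 km east, -87.3 km north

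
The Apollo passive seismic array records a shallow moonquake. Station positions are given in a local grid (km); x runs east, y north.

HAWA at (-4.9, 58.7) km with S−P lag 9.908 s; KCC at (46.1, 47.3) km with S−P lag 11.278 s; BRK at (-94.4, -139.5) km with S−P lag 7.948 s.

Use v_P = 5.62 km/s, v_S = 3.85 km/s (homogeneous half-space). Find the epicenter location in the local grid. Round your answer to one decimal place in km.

Distance from S−P lag: d = Δt · v_P v_S / (v_P − v_S) = Δt · (5.62·3.85)/(5.62−3.85) ≈ 12.2243·Δt.
So d_HAWA = 121.12, d_KCC = 137.87, d_BRK = 97.16 km.
Circle about each station: (x + 4.9)² + (y − 58.7)² = 121.12²; (x − 46.1)² + (y − 47.3)² = 137.87²; (x + 94.4)² + (y + 139.5)² = 97.16².
Subtracting the HAWA equation from the KCC and BRK equations removes the quadratic terms:
102.0 x − 22.8 y = -3445.28
-179.0 x − 396.4 y = 30131.90
Solving the 2×2 system: x ≈ -46.1, y ≈ -55.2 km.

-46.1 km east, -55.2 km north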